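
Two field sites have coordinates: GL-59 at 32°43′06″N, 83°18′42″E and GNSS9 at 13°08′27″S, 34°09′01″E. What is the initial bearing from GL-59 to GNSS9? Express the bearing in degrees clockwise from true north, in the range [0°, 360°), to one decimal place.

GL-59: φ = +32.71833°, λ = +83.31167°
GNSS9: φ = -13.14083°, λ = +34.15028°
Δλ = -49.1614°
y = sin Δλ · cos φ₂ = -0.736744
x = cos φ₁ sin φ₂ − sin φ₁ cos φ₂ cos Δλ = -0.535474
θ = atan2(y, x) = -126.0101° → 233.9899° (mod 360°)

234.0°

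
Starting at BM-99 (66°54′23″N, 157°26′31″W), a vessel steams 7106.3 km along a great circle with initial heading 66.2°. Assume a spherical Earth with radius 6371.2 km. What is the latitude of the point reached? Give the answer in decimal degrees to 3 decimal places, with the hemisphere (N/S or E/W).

33.144°N

BM-99: φ = +66.90639°, λ = -157.44194°
δ = d/R = 7106.3/6371.2 = 1.115379 rad
φ₂ = arcsin(sin φ₁ cos δ + cos φ₁ sin δ cos θ)
   = arcsin(0.91987·0.43984 + 0.39223·0.89808·0.40355) = 33.14385°
λ₂ = λ₁ + atan2(sin θ sin δ cos φ₁, cos δ − sin φ₁ sin φ₂) = -56.36603°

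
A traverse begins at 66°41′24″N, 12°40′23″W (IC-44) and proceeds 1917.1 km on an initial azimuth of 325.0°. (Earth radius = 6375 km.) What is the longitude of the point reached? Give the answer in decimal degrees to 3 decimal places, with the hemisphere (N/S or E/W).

IC-44: φ = +66.69000°, λ = -12.67306°
δ = d/R = 1917.1/6375 = 0.300722 rad
φ₂ = arcsin(sin φ₁ cos δ + cos φ₁ sin δ cos θ)
   = arcsin(0.91838·0.95512 + 0.39571·0.29621·0.81915) = 76.69968°
λ₂ = λ₁ + atan2(sin θ sin δ cos φ₁, cos δ − sin φ₁ sin φ₂) = -60.27799°

60.278°W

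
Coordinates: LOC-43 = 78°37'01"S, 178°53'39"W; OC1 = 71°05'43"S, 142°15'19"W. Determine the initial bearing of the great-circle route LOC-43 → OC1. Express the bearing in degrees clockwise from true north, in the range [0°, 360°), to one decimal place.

LOC-43: φ = -78.61694°, λ = -178.89417°
OC1: φ = -71.09528°, λ = -142.25528°
Δλ = 36.6389°
y = sin Δλ · cos φ₂ = 0.193351
x = cos φ₁ sin φ₂ − sin φ₁ cos φ₂ cos Δλ = 0.068143
θ = atan2(y, x) = 70.5859° → 70.5859° (mod 360°)

70.6°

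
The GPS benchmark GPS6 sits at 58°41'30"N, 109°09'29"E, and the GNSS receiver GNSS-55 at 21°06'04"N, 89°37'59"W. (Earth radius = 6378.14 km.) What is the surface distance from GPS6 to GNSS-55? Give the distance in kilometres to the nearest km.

10988 km

GPS6: φ = +58.69167°, λ = +109.15806°
GNSS-55: φ = +21.10111°, λ = -89.63306°
Δφ = -37.5906°,  Δλ = 161.2089°
a = sin²(Δφ/2) + cos φ₁ cos φ₂ sin²(Δλ/2) = 0.575684
c = 2·arcsin(√a) = 1.722749 rad = 98.7062°
d = R·c = 6378.14 × 1.722749 = 10987.9 km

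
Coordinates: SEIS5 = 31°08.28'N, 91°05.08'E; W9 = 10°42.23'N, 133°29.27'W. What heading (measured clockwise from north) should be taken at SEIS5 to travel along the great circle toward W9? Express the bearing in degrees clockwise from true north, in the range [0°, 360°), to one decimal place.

52.9°

SEIS5: φ = +31.13800°, λ = +91.08467°
W9: φ = +10.70383°, λ = -133.48783°
Δλ = 135.4275°
y = sin Δλ · cos φ₂ = 0.689600
x = cos φ₁ sin φ₂ − sin φ₁ cos φ₂ cos Δλ = 0.520927
θ = atan2(y, x) = 52.9324° → 52.9324° (mod 360°)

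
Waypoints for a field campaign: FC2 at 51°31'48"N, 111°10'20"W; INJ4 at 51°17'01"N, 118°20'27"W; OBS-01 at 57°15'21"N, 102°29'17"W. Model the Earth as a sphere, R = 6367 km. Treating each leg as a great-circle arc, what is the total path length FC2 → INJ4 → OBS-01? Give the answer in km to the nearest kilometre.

1717 km

FC2: φ = +51.53000°, λ = -111.17222°
INJ4: φ = +51.28361°, λ = -118.34083°
OBS-01: φ = +57.25583°, λ = -102.48806°
FC2→INJ4: c = 0.078133 rad, d = 497.47 km
INJ4→OBS-01: c = 0.191575 rad, d = 1219.76 km
Total = 497.47 + 1219.76 = 1717.23 km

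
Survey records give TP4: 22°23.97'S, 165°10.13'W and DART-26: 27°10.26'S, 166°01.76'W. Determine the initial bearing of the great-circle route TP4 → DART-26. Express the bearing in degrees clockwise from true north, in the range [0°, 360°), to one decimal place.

TP4: φ = -22.39950°, λ = -165.16883°
DART-26: φ = -27.17100°, λ = -166.02933°
Δλ = -0.8605°
y = sin Δλ · cos φ₂ = -0.013361
x = cos φ₁ sin φ₂ − sin φ₁ cos φ₂ cos Δλ = -0.083220
θ = atan2(y, x) = -170.8792° → 189.1208° (mod 360°)

189.1°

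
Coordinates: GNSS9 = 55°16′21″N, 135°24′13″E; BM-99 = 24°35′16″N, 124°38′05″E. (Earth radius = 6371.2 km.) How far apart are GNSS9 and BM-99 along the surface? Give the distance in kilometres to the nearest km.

GNSS9: φ = +55.27250°, λ = +135.40361°
BM-99: φ = +24.58778°, λ = +124.63472°
Δφ = -30.6847°,  Δλ = -10.7689°
a = sin²(Δφ/2) + cos φ₁ cos φ₂ sin²(Δλ/2) = 0.074567
c = 2·arcsin(√a) = 0.553166 rad = 31.6941°
d = R·c = 6371.2 × 0.553166 = 3524.3 km

3524 km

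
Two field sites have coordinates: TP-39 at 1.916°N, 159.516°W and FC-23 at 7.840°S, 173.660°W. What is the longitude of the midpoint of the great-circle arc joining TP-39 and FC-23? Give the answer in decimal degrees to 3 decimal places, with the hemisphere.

Bx = cos φ₂ cos Δλ = 0.960621,  By = cos φ₂ sin Δλ = -0.242076
φₘ = atan2(sin φ₁ + sin φ₂, √((cos φ₁ + Bx)² + By²)) = -2.98467°
λₘ = λ₁ + atan2(By, cos φ₁ + Bx) = -166.55661°

166.557°W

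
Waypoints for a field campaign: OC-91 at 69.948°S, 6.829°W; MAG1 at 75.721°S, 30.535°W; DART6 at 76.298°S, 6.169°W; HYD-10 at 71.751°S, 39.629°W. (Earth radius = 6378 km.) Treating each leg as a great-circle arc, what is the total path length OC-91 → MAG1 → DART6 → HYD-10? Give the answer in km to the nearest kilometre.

OC-91→MAG1: c = 0.156413 rad, d = 997.60 km
MAG1→DART6: c = 0.102559 rad, d = 654.12 km
DART6→HYD-10: c = 0.175957 rad, d = 1122.25 km
Total = 997.60 + 654.12 + 1122.25 = 2773.97 km

2774 km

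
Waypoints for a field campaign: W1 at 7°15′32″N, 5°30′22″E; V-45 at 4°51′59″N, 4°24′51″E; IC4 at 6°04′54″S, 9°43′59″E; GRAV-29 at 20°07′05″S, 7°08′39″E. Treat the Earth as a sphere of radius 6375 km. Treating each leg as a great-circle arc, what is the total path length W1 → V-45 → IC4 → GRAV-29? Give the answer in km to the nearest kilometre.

3233 km

W1: φ = +7.25889°, λ = +5.50611°
V-45: φ = +4.86639°, λ = +4.41417°
IC4: φ = -6.08167°, λ = +9.73306°
GRAV-29: φ = -20.11806°, λ = +7.14417°
W1→V-45: c = 0.045856 rad, d = 292.33 km
V-45→IC4: c = 0.212372 rad, d = 1353.87 km
IC4→GRAV-29: c = 0.248880 rad, d = 1586.61 km
Total = 292.33 + 1353.87 + 1586.61 = 3232.81 km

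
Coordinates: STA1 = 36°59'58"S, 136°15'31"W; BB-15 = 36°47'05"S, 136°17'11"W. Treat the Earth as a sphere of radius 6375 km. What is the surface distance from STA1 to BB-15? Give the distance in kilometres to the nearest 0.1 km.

STA1: φ = -36.99944°, λ = -136.25861°
BB-15: φ = -36.78472°, λ = -136.28639°
Δφ = 0.2147°,  Δλ = -0.0278°
a = sin²(Δφ/2) + cos φ₁ cos φ₂ sin²(Δλ/2) = 0.000004
c = 2·arcsin(√a) = 0.003768 rad = 0.2159°
d = R·c = 6375 × 0.003768 = 24.0 km

24.0 km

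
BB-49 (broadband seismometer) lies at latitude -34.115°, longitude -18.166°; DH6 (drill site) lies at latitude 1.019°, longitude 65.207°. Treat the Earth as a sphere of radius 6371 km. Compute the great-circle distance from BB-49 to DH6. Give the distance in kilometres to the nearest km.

9462 km

Δφ = 35.1340°,  Δλ = 83.3730°
a = sin²(Δφ/2) + cos φ₁ cos φ₂ sin²(Δλ/2) = 0.457222
c = 2·arcsin(√a) = 1.485135 rad = 85.0920°
d = R·c = 6371 × 1.485135 = 9461.8 km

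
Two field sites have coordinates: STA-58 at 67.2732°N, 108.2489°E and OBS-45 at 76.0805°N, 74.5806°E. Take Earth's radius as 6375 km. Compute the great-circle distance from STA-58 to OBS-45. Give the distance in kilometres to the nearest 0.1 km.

1495.2 km

Δφ = 8.8073°,  Δλ = -33.6683°
a = sin²(Δφ/2) + cos φ₁ cos φ₂ sin²(Δλ/2) = 0.013690
c = 2·arcsin(√a) = 0.234547 rad = 13.4385°
d = R·c = 6375 × 0.234547 = 1495.2 km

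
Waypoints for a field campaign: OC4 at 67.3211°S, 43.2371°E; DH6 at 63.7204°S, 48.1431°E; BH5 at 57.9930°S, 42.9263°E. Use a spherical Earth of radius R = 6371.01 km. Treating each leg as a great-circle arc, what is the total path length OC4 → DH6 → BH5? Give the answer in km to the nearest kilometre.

1156 km

OC4→DH6: c = 0.072119 rad, d = 459.47 km
DH6→BH5: c = 0.109271 rad, d = 696.16 km
Total = 459.47 + 696.16 = 1155.64 km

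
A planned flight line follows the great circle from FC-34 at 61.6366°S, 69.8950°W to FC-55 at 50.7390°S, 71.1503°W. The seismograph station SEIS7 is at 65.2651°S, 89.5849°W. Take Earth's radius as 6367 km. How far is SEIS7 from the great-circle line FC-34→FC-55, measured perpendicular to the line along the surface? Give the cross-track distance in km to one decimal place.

δ₁₃ = central angle FC-34→SEIS7 = 0.165276 rad  (haversine)
θ₁₃ = bearing FC-34→SEIS7 = 238.968°,  θ₁₂ = bearing FC-34→FC-55 = 355.803°
dₓₜ = R·arcsin(sin δ₁₃ · sin(θ₁₃ − θ₁₂)) = 6367·arcsin(0.16452·sin(-116.835°)) = -938.114 km
|dₓₜ| = 938.114 km

938.1 km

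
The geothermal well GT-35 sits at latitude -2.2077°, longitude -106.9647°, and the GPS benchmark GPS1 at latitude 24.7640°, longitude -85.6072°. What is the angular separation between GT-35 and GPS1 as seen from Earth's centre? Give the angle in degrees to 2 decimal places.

Δφ = 26.9717°,  Δλ = 21.3575°
a = sin²(Δφ/2) + cos φ₁ cos φ₂ sin²(Δλ/2) = 0.085541
c = 2·arcsin(√a) = 0.593625 rad = 34.0122°

34.01°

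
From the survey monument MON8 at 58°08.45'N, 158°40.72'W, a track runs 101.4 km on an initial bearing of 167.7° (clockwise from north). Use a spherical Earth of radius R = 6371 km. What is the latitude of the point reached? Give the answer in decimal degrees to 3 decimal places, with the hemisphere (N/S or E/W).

MON8: φ = +58.14083°, λ = -158.67867°
δ = d/R = 101.4/6371 = 0.015916 rad
φ₂ = arcsin(sin φ₁ cos δ + cos φ₁ sin δ cos θ)
   = arcsin(0.84935·0.99987 + 0.52783·0.01592·-0.97705) = 57.24934°
λ₂ = λ₁ + atan2(sin θ sin δ cos φ₁, cos δ − sin φ₁ sin φ₂) = -158.31958°

57.249°N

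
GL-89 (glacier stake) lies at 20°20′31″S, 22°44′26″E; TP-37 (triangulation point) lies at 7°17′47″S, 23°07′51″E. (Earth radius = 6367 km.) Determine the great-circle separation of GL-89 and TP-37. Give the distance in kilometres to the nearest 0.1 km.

1450.3 km

GL-89: φ = -20.34194°, λ = +22.74056°
TP-37: φ = -7.29639°, λ = +23.13083°
Δφ = 13.0456°,  Δλ = 0.3903°
a = sin²(Δφ/2) + cos φ₁ cos φ₂ sin²(Δλ/2) = 0.012915
c = 2·arcsin(√a) = 0.227783 rad = 13.0510°
d = R·c = 6367 × 0.227783 = 1450.3 km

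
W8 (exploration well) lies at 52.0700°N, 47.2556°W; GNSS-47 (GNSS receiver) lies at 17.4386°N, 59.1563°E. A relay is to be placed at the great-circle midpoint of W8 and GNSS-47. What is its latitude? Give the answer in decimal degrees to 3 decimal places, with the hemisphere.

48.057°N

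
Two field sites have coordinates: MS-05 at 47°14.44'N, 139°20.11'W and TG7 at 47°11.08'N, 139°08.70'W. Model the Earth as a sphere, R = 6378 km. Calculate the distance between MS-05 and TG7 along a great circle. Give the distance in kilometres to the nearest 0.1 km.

MS-05: φ = +47.24067°, λ = -139.33517°
TG7: φ = +47.18467°, λ = -139.14500°
Δφ = -0.0560°,  Δλ = 0.1902°
a = sin²(Δφ/2) + cos φ₁ cos φ₂ sin²(Δλ/2) = 0.000002
c = 2·arcsin(√a) = 0.002457 rad = 0.1408°
d = R·c = 6378 × 0.002457 = 15.7 km

15.7 km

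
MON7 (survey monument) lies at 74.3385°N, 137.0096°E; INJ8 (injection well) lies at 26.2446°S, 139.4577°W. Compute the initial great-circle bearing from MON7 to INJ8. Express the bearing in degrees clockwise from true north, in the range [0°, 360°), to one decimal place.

103.7°

Δλ = 83.5327°
y = sin Δλ · cos φ₂ = 0.891207
x = cos φ₁ sin φ₂ − sin φ₁ cos φ₂ cos Δλ = -0.216649
θ = atan2(y, x) = 103.6633° → 103.6633° (mod 360°)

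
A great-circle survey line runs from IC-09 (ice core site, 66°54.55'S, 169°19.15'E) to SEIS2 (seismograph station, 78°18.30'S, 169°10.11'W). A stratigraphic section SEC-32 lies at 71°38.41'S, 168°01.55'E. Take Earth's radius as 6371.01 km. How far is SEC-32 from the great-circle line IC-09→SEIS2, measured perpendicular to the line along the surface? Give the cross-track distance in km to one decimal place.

217.8 km

IC-09: φ = -66.90917°, λ = +169.31917°
SEIS2: φ = -78.30500°, λ = -169.16850°
SEC-32: φ = -71.64017°, λ = +168.02583°
δ₁₃ = central angle IC-09→SEC-32 = 0.082952 rad  (haversine)
θ₁₃ = bearing IC-09→SEC-32 = 184.922°,  θ₁₂ = bearing IC-09→SEIS2 = 160.557°
dₓₜ = R·arcsin(sin δ₁₃ · sin(θ₁₃ − θ₁₂)) = 6371.01·arcsin(0.08286·sin(24.365°)) = 217.818 km
|dₓₜ| = 217.818 km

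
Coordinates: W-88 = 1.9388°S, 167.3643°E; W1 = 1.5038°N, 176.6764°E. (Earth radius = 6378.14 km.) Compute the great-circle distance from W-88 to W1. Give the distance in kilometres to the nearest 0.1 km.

1105.0 km

Δφ = 3.4426°,  Δλ = 9.3121°
a = sin²(Δφ/2) + cos φ₁ cos φ₂ sin²(Δλ/2) = 0.007485
c = 2·arcsin(√a) = 0.173254 rad = 9.9267°
d = R·c = 6378.14 × 0.173254 = 1105.0 km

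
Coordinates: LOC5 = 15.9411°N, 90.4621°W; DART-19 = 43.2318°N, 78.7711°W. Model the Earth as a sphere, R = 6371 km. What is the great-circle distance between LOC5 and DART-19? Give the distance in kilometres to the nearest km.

3231 km

Δφ = 27.2907°,  Δλ = 11.6910°
a = sin²(Δφ/2) + cos φ₁ cos φ₂ sin²(Δλ/2) = 0.062921
c = 2·arcsin(√a) = 0.507097 rad = 29.0545°
d = R·c = 6371 × 0.507097 = 3230.7 km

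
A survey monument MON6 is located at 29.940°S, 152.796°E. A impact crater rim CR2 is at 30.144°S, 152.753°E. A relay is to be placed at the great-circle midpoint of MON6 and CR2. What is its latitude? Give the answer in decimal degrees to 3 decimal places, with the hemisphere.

30.042°S

Bx = cos φ₂ cos Δλ = 0.864766,  By = cos φ₂ sin Δλ = -0.000649
φₘ = atan2(sin φ₁ + sin φ₂, √((cos φ₁ + Bx)² + By²)) = -30.04200°
λₘ = λ₁ + atan2(By, cos φ₁ + Bx) = 152.77452°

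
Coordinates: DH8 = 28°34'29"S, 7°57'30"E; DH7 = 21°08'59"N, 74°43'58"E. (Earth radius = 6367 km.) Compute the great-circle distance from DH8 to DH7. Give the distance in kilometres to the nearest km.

9040 km

DH8: φ = -28.57472°, λ = +7.95833°
DH7: φ = +21.14972°, λ = +74.73278°
Δφ = 49.7244°,  Δλ = 66.7744°
a = sin²(Δφ/2) + cos φ₁ cos φ₂ sin²(Δλ/2) = 0.424793
c = 2·arcsin(√a) = 1.419809 rad = 81.3491°
d = R·c = 6367 × 1.419809 = 9039.9 km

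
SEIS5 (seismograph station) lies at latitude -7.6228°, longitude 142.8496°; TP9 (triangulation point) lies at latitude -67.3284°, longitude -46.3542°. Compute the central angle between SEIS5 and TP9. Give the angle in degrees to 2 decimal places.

Δφ = -59.7056°,  Δλ = 170.7962°
a = sin²(Δφ/2) + cos φ₁ cos φ₂ sin²(Δλ/2) = 0.627362
c = 2·arcsin(√a) = 1.828358 rad = 104.7572°

104.76°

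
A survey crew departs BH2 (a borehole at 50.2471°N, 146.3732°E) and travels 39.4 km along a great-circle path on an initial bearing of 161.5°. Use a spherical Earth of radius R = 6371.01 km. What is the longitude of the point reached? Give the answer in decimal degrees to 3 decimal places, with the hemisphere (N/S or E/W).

146.548°E

δ = d/R = 39.4/6371.01 = 0.006184 rad
φ₂ = arcsin(sin φ₁ cos δ + cos φ₁ sin δ cos θ)
   = arcsin(0.76881·0.99998 + 0.63948·0.00618·-0.94832) = 49.91095°
λ₂ = λ₁ + atan2(sin θ sin δ cos φ₁, cos δ − sin φ₁ sin φ₂) = 146.54779°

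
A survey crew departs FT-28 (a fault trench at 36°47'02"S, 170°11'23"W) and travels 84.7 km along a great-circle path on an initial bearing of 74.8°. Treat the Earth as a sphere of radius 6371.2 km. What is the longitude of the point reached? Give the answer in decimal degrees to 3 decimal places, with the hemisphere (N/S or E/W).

169.274°W

FT-28: φ = -36.78389°, λ = -170.18972°
δ = d/R = 84.7/6371.2 = 0.013294 rad
φ₂ = arcsin(sin φ₁ cos δ + cos φ₁ sin δ cos θ)
   = arcsin(-0.59880·0.99991 + 0.80090·0.01329·0.26219) = -36.58067°
λ₂ = λ₁ + atan2(sin θ sin δ cos φ₁, cos δ − sin φ₁ sin φ₂) = -169.27435°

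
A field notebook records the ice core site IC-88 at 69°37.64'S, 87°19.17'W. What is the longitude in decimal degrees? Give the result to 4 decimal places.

87° + 19.17′/60 = 87 + 0.31950 = 87.3195°

87.3195°W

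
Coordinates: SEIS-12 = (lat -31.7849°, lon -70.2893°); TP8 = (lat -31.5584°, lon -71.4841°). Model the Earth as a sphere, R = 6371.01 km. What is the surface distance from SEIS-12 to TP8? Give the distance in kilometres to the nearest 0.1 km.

115.8 km

Δφ = 0.2265°,  Δλ = -1.1948°
a = sin²(Δφ/2) + cos φ₁ cos φ₂ sin²(Δλ/2) = 0.000083
c = 2·arcsin(√a) = 0.018182 rad = 1.0418°
d = R·c = 6371.01 × 0.018182 = 115.8 km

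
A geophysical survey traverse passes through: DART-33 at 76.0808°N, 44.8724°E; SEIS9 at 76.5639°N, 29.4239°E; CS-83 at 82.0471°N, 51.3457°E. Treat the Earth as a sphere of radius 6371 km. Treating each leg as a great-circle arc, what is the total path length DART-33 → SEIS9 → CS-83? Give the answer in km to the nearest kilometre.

DART-33→SEIS9: c = 0.064121 rad, d = 408.51 km
SEIS9→CS-83: c = 0.117544 rad, d = 748.87 km
Total = 408.51 + 748.87 = 1157.38 km

1157 km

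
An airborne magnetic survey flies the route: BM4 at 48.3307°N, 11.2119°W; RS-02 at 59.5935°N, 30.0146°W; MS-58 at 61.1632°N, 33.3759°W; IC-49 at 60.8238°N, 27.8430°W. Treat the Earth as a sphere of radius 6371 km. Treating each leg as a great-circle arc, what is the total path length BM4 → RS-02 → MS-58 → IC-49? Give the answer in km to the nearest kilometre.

2298 km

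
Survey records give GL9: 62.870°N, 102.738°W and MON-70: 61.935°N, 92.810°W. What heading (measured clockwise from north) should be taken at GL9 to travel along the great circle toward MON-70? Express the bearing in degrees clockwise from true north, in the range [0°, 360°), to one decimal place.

97.1°

Δλ = 9.9280°
y = sin Δλ · cos φ₂ = 0.081114
x = cos φ₁ sin φ₂ − sin φ₁ cos φ₂ cos Δλ = -0.010048
θ = atan2(y, x) = 97.0615° → 97.0615° (mod 360°)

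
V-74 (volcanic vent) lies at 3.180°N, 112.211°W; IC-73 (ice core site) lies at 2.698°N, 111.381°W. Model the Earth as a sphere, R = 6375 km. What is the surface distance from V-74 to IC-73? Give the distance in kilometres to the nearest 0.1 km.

106.7 km

Δφ = -0.4820°,  Δλ = 0.8300°
a = sin²(Δφ/2) + cos φ₁ cos φ₂ sin²(Δλ/2) = 0.000070
c = 2·arcsin(√a) = 0.016735 rad = 0.9589°
d = R·c = 6375 × 0.016735 = 106.7 km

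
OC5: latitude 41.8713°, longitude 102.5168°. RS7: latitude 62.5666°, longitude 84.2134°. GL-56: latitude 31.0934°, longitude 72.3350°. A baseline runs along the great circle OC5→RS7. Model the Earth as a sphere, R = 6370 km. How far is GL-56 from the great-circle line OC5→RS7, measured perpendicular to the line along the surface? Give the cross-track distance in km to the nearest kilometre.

δ₁₃ = central angle OC5→GL-56 = 0.460310 rad  (haversine)
θ₁₃ = bearing OC5→GL-56 = 255.727°,  θ₁₂ = bearing OC5→RS7 = 338.587°
dₓₜ = R·arcsin(sin δ₁₃ · sin(θ₁₃ − θ₁₂)) = 6370·arcsin(0.44423·sin(-82.860°)) = -2907.705 km
|dₓₜ| = 2907.705 km

2908 km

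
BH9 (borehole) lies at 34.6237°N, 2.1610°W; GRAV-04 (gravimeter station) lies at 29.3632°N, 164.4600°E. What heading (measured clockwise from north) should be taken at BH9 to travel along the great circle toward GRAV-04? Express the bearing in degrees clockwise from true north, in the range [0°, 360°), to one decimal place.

12.8°

Δλ = 166.6210°
y = sin Δλ · cos φ₂ = 0.201664
x = cos φ₁ sin φ₂ − sin φ₁ cos φ₂ cos Δλ = 0.885255
θ = atan2(y, x) = 12.8332° → 12.8332° (mod 360°)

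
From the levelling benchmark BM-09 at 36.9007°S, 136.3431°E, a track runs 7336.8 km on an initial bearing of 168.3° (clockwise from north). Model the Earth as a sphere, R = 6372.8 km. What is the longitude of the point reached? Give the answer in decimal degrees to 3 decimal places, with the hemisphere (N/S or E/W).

84.900°W

δ = d/R = 7336.8/6372.8 = 1.151268 rad
φ₂ = arcsin(sin φ₁ cos δ + cos φ₁ sin δ cos θ)
   = arcsin(-0.60043·0.40733 + 0.79968·0.91328·-0.97922) = -73.68444°
λ₂ = λ₁ + atan2(sin θ sin δ cos φ₁, cos δ − sin φ₁ sin φ₂) = -84.89973°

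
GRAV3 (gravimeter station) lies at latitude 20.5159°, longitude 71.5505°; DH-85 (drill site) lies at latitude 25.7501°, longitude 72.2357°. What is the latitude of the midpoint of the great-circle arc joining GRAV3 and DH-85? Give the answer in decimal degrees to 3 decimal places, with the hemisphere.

23.133°N

Bx = cos φ₂ cos Δλ = 0.900633,  By = cos φ₂ sin Δλ = 0.010771
φₘ = atan2(sin φ₁ + sin φ₂, √((cos φ₁ + Bx)² + By²)) = 23.13337°
λₘ = λ₁ + atan2(By, cos φ₁ + Bx) = 71.88641°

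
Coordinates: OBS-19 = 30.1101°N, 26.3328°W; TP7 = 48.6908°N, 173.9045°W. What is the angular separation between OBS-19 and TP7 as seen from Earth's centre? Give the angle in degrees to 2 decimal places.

96.04°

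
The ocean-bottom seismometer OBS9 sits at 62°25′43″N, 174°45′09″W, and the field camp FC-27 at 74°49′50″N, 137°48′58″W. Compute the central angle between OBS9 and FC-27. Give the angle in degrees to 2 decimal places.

17.76°

OBS9: φ = +62.42861°, λ = -174.75250°
FC-27: φ = +74.83056°, λ = -137.81611°
Δφ = 12.4019°,  Δλ = 36.9364°
a = sin²(Δφ/2) + cos φ₁ cos φ₂ sin²(Δλ/2) = 0.023821
c = 2·arcsin(√a) = 0.309923 rad = 17.7573°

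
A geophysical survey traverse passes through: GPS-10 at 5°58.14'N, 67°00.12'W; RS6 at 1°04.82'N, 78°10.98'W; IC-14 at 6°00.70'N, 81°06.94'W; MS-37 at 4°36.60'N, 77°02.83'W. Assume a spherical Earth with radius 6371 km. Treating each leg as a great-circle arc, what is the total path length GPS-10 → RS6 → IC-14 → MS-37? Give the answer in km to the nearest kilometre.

GPS-10: φ = +5.96900°, λ = -67.00200°
RS6: φ = +1.08033°, λ = -78.18300°
IC-14: φ = +6.01167°, λ = -81.11567°
MS-37: φ = +4.61000°, λ = -77.04717°
GPS-10→RS6: c = 0.212589 rad, d = 1354.40 km
RS6→IC-14: c = 0.100080 rad, d = 637.61 km
IC-14→MS-37: c = 0.074815 rad, d = 476.64 km
Total = 1354.40 + 637.61 + 476.64 = 2468.66 km

2469 km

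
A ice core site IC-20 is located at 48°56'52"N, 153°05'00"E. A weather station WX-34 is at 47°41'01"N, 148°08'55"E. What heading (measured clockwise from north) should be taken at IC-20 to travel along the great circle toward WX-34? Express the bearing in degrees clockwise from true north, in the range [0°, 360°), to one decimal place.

250.8°

IC-20: φ = +48.94778°, λ = +153.08333°
WX-34: φ = +47.68361°, λ = +148.14861°
Δλ = -4.9347°
y = sin Δλ · cos φ₂ = -0.057911
x = cos φ₁ sin φ₂ − sin φ₁ cos φ₂ cos Δλ = -0.020180
θ = atan2(y, x) = -109.2119° → 250.7881° (mod 360°)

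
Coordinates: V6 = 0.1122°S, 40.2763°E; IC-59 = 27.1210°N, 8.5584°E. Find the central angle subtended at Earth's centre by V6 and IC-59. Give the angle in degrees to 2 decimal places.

Δφ = 27.2332°,  Δλ = -31.7179°
a = sin²(Δφ/2) + cos φ₁ cos φ₂ sin²(Δλ/2) = 0.121890
c = 2·arcsin(√a) = 0.713279 rad = 40.8679°

40.87°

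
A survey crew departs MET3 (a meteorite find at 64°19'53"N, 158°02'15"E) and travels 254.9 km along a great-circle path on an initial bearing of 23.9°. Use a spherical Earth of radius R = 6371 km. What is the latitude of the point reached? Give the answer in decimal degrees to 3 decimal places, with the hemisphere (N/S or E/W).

MET3: φ = +64.33139°, λ = +158.03750°
δ = d/R = 254.9/6371 = 0.040009 rad
φ₂ = arcsin(sin φ₁ cos δ + cos φ₁ sin δ cos θ)
   = arcsin(0.90131·0.99920 + 0.43317·0.04000·0.91425) = 66.41014°
λ₂ = λ₁ + atan2(sin θ sin δ cos φ₁, cos δ − sin φ₁ sin φ₂) = 160.35827°

66.410°N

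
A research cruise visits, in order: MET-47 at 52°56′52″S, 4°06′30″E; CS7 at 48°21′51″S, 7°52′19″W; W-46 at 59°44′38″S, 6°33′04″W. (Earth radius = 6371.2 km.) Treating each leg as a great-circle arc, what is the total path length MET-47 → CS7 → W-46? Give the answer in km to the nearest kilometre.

2253 km

MET-47: φ = -52.94778°, λ = +4.10833°
CS7: φ = -48.36417°, λ = -7.87194°
W-46: φ = -59.74389°, λ = -6.55111°
MET-47→CS7: c = 0.154541 rad, d = 984.61 km
CS7→W-46: c = 0.199064 rad, d = 1268.28 km
Total = 984.61 + 1268.28 = 2252.89 km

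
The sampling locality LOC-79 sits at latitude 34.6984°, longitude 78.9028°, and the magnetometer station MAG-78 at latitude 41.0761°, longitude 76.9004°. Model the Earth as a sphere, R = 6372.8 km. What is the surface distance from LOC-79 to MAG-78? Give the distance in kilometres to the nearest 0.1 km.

Δφ = 6.3777°,  Δλ = -2.0024°
a = sin²(Δφ/2) + cos φ₁ cos φ₂ sin²(Δλ/2) = 0.003284
c = 2·arcsin(√a) = 0.114668 rad = 6.5700°
d = R·c = 6372.8 × 0.114668 = 730.8 km

730.8 km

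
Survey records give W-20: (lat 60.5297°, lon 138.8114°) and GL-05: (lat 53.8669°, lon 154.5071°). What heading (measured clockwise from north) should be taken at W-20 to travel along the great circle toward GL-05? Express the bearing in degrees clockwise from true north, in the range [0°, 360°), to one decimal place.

121.3°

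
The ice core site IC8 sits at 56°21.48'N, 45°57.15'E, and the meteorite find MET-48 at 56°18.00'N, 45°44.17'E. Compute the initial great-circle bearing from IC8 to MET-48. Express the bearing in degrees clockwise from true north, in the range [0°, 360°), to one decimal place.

244.3°

IC8: φ = +56.35800°, λ = +45.95250°
MET-48: φ = +56.30000°, λ = +45.73617°
Δλ = -0.2163°
y = sin Δλ · cos φ₂ = -0.002095
x = cos φ₁ sin φ₂ − sin φ₁ cos φ₂ cos Δλ = -0.001009
θ = atan2(y, x) = -115.7172° → 244.2828° (mod 360°)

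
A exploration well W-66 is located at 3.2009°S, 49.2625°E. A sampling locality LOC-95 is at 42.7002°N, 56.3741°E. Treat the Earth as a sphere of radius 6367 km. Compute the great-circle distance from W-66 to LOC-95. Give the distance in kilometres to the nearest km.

Δφ = 45.9011°,  Δλ = 7.1116°
a = sin²(Δφ/2) + cos φ₁ cos φ₂ sin²(Δλ/2) = 0.154873
c = 2·arcsin(√a) = 0.808956 rad = 46.3498°
d = R·c = 6367 × 0.808956 = 5150.6 km

5151 km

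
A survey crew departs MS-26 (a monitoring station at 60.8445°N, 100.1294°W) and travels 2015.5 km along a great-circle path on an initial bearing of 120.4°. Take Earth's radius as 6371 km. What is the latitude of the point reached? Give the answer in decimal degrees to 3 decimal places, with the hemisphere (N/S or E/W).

48.874°N

δ = d/R = 2015.5/6371 = 0.316355 rad
φ₂ = arcsin(sin φ₁ cos δ + cos φ₁ sin δ cos θ)
   = arcsin(0.87330·0.95038 + 0.48718·0.31110·-0.50603) = 48.87417°
λ₂ = λ₁ + atan2(sin θ sin δ cos φ₁, cos δ − sin φ₁ sin φ₂) = -76.05162°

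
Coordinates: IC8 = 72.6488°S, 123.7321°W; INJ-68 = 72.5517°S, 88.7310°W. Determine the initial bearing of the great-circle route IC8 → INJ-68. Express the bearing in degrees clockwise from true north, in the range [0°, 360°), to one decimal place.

106.2°

Δλ = 35.0011°
y = sin Δλ · cos φ₂ = 0.171989
x = cos φ₁ sin φ₂ − sin φ₁ cos φ₂ cos Δλ = -0.050067
θ = atan2(y, x) = 106.2307° → 106.2307° (mod 360°)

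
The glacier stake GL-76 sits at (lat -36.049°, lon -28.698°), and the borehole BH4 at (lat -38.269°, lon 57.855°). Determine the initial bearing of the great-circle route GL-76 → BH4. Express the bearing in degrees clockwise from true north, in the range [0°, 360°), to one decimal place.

121.1°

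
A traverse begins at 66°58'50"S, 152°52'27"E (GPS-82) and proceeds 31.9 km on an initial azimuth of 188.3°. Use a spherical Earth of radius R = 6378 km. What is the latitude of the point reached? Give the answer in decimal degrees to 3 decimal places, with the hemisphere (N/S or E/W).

GPS-82: φ = -66.98056°, λ = +152.87417°
δ = d/R = 31.9/6378 = 0.005002 rad
φ₂ = arcsin(sin φ₁ cos δ + cos φ₁ sin δ cos θ)
   = arcsin(-0.92037·0.99999 + 0.39104·0.00500·-0.98953) = -67.26409°
λ₂ = λ₁ + atan2(sin θ sin δ cos φ₁, cos δ − sin φ₁ sin φ₂) = 152.76713°

67.264°S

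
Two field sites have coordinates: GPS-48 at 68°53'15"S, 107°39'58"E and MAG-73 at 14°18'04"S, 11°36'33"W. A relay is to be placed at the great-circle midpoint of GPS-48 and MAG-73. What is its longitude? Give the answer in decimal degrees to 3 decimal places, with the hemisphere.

10.008°E

GPS-48: φ = -68.88750°, λ = +107.66611°
MAG-73: φ = -14.30111°, λ = -11.60917°
Bx = cos φ₂ cos Δλ = -0.473852,  By = cos φ₂ sin Δλ = -0.845249
φₘ = atan2(sin φ₁ + sin φ₂, √((cos φ₁ + Bx)² + By²)) = -54.13966°
λₘ = λ₁ + atan2(By, cos φ₁ + Bx) = 10.00807°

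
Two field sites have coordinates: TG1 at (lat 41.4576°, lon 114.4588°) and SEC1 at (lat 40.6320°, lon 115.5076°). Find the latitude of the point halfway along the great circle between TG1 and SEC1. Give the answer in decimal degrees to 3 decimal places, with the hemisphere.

Bx = cos φ₂ cos Δλ = 0.758781,  By = cos φ₂ sin Δλ = 0.013891
φₘ = atan2(sin φ₁ + sin φ₂, √((cos φ₁ + Bx)² + By²)) = 41.04599°
λₘ = λ₁ + atan2(By, cos φ₁ + Bx) = 114.98649°

41.046°N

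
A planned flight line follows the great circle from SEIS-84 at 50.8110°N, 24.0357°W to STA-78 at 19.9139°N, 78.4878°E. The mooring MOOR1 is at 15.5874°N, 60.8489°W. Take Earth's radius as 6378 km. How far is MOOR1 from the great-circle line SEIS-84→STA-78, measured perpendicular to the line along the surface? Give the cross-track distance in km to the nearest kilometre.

1148 km

δ₁₃ = central angle SEIS-84→MOOR1 = 0.801625 rad  (haversine)
θ₁₃ = bearing SEIS-84→MOOR1 = 233.448°,  θ₁₂ = bearing SEIS-84→STA-78 = 67.871°
dₓₜ = R·arcsin(sin δ₁₃ · sin(θ₁₃ − θ₁₂)) = 6378·arcsin(0.71849·sin(165.577°)) = 1147.598 km
|dₓₜ| = 1147.598 km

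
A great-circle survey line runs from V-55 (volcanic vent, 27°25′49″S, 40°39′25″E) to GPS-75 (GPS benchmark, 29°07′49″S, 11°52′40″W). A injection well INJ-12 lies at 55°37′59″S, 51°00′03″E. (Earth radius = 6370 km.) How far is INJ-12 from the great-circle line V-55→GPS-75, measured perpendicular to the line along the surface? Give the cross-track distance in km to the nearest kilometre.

V-55: φ = -27.43028°, λ = +40.65694°
GPS-75: φ = -29.13028°, λ = -11.87778°
INJ-12: φ = -55.63306°, λ = +51.00083°
δ₁₃ = central angle V-55→INJ-12 = 0.509194 rad  (haversine)
θ₁₃ = bearing V-55→INJ-12 = 167.999°,  θ₁₂ = bearing V-55→GPS-75 = 254.883°
dₓₜ = R·arcsin(sin δ₁₃ · sin(θ₁₃ − θ₁₂)) = 6370·arcsin(0.48747·sin(-86.884°)) = -3238.307 km
|dₓₜ| = 3238.307 km

3238 km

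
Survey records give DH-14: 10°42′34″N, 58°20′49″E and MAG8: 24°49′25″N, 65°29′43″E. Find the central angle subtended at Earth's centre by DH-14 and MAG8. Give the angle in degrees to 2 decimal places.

DH-14: φ = +10.70944°, λ = +58.34694°
MAG8: φ = +24.82361°, λ = +65.49528°
Δφ = 14.1142°,  Δλ = 7.1483°
a = sin²(Δφ/2) + cos φ₁ cos φ₂ sin²(Δλ/2) = 0.018560
c = 2·arcsin(√a) = 0.273320 rad = 15.6601°

15.66°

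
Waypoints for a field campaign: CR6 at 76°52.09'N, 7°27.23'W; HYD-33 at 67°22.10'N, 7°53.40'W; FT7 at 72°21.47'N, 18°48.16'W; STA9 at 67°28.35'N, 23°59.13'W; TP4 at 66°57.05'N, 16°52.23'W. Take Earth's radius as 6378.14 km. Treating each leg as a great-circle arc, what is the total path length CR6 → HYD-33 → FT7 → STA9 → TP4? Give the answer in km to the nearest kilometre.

2641 km

CR6: φ = +76.86817°, λ = -7.45383°
HYD-33: φ = +67.36833°, λ = -7.89000°
FT7: φ = +72.35783°, λ = -18.80267°
STA9: φ = +67.47250°, λ = -23.98550°
TP4: φ = +66.95083°, λ = -16.87050°
CR6→HYD-33: c = 0.165819 rad, d = 1057.61 km
HYD-33→FT7: c = 0.108665 rad, d = 693.08 km
FT7→STA9: c = 0.090669 rad, d = 578.30 km
STA9→TP4: c = 0.048924 rad, d = 312.04 km
Total = 1057.61 + 693.08 + 578.30 + 312.04 = 2641.04 km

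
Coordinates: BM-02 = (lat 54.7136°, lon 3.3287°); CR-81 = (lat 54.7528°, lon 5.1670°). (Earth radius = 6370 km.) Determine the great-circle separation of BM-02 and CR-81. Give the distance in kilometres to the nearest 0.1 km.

Δφ = 0.0392°,  Δλ = 1.8383°
a = sin²(Δφ/2) + cos φ₁ cos φ₂ sin²(Δλ/2) = 0.000086
c = 2·arcsin(√a) = 0.018537 rad = 1.0621°
d = R·c = 6370 × 0.018537 = 118.1 km

118.1 km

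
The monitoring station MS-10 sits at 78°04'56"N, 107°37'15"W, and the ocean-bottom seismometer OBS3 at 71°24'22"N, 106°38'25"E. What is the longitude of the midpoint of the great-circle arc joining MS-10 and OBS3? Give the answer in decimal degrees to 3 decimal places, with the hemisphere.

MS-10: φ = +78.08222°, λ = -107.62083°
OBS3: φ = +71.40611°, λ = +106.64028°
Bx = cos φ₂ cos Δλ = -0.263530,  By = cos φ₂ sin Δλ = -0.179506
φₘ = atan2(sin φ₁ + sin φ₂, √((cos φ₁ + Bx)² + By²)) = 84.41546°
λₘ = λ₁ + atan2(By, cos φ₁ + Bx) = 144.75607°

144.756°E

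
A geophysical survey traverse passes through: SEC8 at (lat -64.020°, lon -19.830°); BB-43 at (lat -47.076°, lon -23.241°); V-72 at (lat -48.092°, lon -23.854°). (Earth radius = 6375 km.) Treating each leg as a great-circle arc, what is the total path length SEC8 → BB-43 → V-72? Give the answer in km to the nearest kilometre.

SEC8→BB-43: c = 0.297537 rad, d = 1896.80 km
BB-43→V-72: c = 0.019145 rad, d = 122.05 km
Total = 1896.80 + 122.05 = 2018.84 km

2019 km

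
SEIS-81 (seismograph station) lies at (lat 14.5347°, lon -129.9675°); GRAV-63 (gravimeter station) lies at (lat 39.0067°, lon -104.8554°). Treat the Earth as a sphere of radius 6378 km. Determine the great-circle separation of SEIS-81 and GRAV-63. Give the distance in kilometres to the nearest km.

3669 km

Δφ = 24.4720°,  Δλ = 25.1121°
a = sin²(Δφ/2) + cos φ₁ cos φ₂ sin²(Δλ/2) = 0.080467
c = 2·arcsin(√a) = 0.575234 rad = 32.9585°
d = R·c = 6378 × 0.575234 = 3668.8 km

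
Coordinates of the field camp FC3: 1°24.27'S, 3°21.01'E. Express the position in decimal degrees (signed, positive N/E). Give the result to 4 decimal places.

lat: 1.4045° S → -1.4045°
lon: 3.3502° E → +3.3502°

-1.4045°, +3.3502°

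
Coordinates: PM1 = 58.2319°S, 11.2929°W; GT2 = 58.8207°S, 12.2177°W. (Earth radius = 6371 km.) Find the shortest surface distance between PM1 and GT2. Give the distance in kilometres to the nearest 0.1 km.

Δφ = -0.5888°,  Δλ = -0.9248°
a = sin²(Δφ/2) + cos φ₁ cos φ₂ sin²(Δλ/2) = 0.000044
c = 2·arcsin(√a) = 0.013290 rad = 0.7614°
d = R·c = 6371 × 0.013290 = 84.7 km

84.7 km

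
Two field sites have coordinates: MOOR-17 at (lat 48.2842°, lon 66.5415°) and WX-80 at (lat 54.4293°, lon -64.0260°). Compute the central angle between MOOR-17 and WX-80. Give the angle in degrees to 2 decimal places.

69.18°

Δφ = 6.1451°,  Δλ = -130.5675°
a = sin²(Δφ/2) + cos φ₁ cos φ₂ sin²(Δλ/2) = 0.322288
c = 2·arcsin(√a) = 1.207428 rad = 69.1806°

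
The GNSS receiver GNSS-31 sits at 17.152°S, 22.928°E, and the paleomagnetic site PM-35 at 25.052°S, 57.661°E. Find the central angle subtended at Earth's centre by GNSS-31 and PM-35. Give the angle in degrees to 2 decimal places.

Δφ = -7.9000°,  Δλ = 34.7330°
a = sin²(Δφ/2) + cos φ₁ cos φ₂ sin²(Δλ/2) = 0.081866
c = 2·arcsin(√a) = 0.580356 rad = 33.2520°

33.25°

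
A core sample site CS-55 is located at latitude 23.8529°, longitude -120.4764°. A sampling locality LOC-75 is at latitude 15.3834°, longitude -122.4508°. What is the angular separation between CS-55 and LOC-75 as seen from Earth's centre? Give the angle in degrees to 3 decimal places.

8.671°

Δφ = -8.4695°,  Δλ = -1.9744°
a = sin²(Δφ/2) + cos φ₁ cos φ₂ sin²(Δλ/2) = 0.005715
c = 2·arcsin(√a) = 0.151334 rad = 8.6708°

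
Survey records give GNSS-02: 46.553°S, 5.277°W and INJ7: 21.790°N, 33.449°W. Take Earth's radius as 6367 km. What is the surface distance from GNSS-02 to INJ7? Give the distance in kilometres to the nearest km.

8105 km

Δφ = 68.3430°,  Δλ = -28.1720°
a = sin²(Δφ/2) + cos φ₁ cos φ₂ sin²(Δλ/2) = 0.353298
c = 2·arcsin(√a) = 1.273012 rad = 72.9382°
d = R·c = 6367 × 1.273012 = 8105.3 km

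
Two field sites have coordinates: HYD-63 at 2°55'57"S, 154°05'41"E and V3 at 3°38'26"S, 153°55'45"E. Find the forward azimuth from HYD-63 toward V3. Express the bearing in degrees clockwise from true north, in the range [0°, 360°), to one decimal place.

HYD-63: φ = -2.93250°, λ = +154.09472°
V3: φ = -3.64056°, λ = +153.92917°
Δλ = -0.1656°
y = sin Δλ · cos φ₂ = -0.002884
x = cos φ₁ sin φ₂ − sin φ₁ cos φ₂ cos Δλ = -0.012358
θ = atan2(y, x) = -166.8652° → 193.1348° (mod 360°)

193.1°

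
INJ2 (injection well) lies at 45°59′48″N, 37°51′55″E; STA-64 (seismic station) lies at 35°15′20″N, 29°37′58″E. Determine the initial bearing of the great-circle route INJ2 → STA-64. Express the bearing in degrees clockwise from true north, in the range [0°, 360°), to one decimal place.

213.0°

INJ2: φ = +45.99667°, λ = +37.86528°
STA-64: φ = +35.25556°, λ = +29.63278°
Δλ = -8.2325°
y = sin Δλ · cos φ₂ = -0.116927
x = cos φ₁ sin φ₂ − sin φ₁ cos φ₂ cos Δλ = -0.180319
θ = atan2(y, x) = -147.0387° → 212.9613° (mod 360°)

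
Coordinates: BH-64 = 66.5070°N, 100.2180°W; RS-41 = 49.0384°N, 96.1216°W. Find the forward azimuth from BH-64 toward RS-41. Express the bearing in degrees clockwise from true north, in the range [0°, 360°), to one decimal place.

171.1°

Δλ = 4.0964°
y = sin Δλ · cos φ₂ = 0.046829
x = cos φ₁ sin φ₂ − sin φ₁ cos φ₂ cos Δλ = -0.298647
θ = atan2(y, x) = 171.0883° → 171.0883° (mod 360°)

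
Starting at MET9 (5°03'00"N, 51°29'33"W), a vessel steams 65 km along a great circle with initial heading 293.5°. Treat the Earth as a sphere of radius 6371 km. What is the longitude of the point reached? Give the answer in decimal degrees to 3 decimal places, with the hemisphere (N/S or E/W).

52.031°W

MET9: φ = +5.05000°, λ = -51.49250°
δ = d/R = 65/6371 = 0.010202 rad
φ₂ = arcsin(sin φ₁ cos δ + cos φ₁ sin δ cos θ)
   = arcsin(0.08803·0.99995 + 0.99612·0.01020·0.39875) = 5.28287°
λ₂ = λ₁ + atan2(sin θ sin δ cos φ₁, cos δ − sin φ₁ sin φ₂) = -52.03086°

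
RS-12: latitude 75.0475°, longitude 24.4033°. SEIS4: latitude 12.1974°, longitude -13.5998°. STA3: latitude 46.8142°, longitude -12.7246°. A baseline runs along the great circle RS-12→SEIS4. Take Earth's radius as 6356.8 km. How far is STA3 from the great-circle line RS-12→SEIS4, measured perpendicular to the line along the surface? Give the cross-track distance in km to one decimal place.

562.1 km

δ₁₃ = central angle RS-12→STA3 = 0.563793 rad  (haversine)
θ₁₃ = bearing RS-12→STA3 = 230.623°,  θ₁₂ = bearing RS-12→SEIS4 = 221.111°
dₓₜ = R·arcsin(sin δ₁₃ · sin(θ₁₃ − θ₁₂)) = 6356.8·arcsin(0.53440·sin(9.512°)) = 562.106 km
|dₓₜ| = 562.106 km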